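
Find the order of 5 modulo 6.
Powers of 5 mod 6: 5^1≡5, 5^2≡1. ord_6(5) = 2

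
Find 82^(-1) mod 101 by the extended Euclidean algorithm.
Extended GCD: 82(-16) + 101(13) = 1. So 82^(-1) ≡ -16 ≡ 85 mod 101. Verify: 82 × 85 = 6970 ≡ 1 mod 101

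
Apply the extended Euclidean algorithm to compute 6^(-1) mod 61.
Extended GCD: 6(-10) + 61(1) = 1. So 6^(-1) ≡ -10 ≡ 51 (mod 61). Verify: 6 × 51 = 306 ≡ 1 (mod 61)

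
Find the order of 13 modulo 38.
Powers of 13 mod 38: 13^1≡13, 13^2≡17, 13^3≡31, 13^4≡23, 13^5≡33, 13^6≡11, 13^7≡29, 13^8≡35, 13^9≡37, 13^10≡25, 13^11≡21, 13^12≡7, 13^13≡15, 13^14≡5, 13^15≡27, 13^16≡9, 13^17≡3, 13^18≡1. So the order of 13 is 18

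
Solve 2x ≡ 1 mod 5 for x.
Since 5 is prime, by Fermat 2^(-1) ≡ 2^{3} ≡ 3 mod 5. Verify: 2 × 3 = 6 ≡ 1 mod 5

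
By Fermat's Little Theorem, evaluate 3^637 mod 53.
By Fermat: 3^{52} ≡ 1 (mod 53). 637 ≡ 13 (mod 52). So 3^{637} ≡ 3^{13} ≡ 30 (mod 53)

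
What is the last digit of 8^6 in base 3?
Using Fermat: 8^{2} ≡ 1 mod 3. 6 ≡ 0 mod 2. So 8^{6} ≡ 8^{0} ≡ 1 mod 3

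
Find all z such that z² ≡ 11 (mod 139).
The square roots of 11 mod 139 are 122 and 17. Verify: 122² = 14884 ≡ 11 (mod 139)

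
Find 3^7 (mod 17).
By repeated squaring (mod 17): 3^{1}≡3, 3^{2}≡9, 3^{4}≡13. Then 3^{7} = 3^{4+2+1} ≡ 13 × 9 × 3 ≡ 11 (mod 17)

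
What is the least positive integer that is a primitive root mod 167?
g = 5. For each prime q|166: 5^{83}≡166, 5^{2}≡25, none ≡ 1, so ord_167(5) = 166 and 5 is a primitive root.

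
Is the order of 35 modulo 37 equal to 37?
Powers of 35 mod 37: 35^1≡35, 35^2≡4, 35^3≡29, 35^4≡16, 35^5≡5, 35^6≡27, 35^7≡20, 35^8≡34, 35^9≡6, 35^10≡25, 35^11≡24, 35^12≡26, 35^13≡22, 35^14≡30, 35^15≡14, 35^16≡9, 35^17≡19, 35^18≡36, 35^19≡2, 35^20≡33, 35^21≡8, 35^22≡21, 35^23≡32, 35^24≡10, 35^25≡17, 35^26≡3, 35^27≡31, 35^28≡12, 35^29≡13, 35^30≡11, 35^31≡15, 35^32≡7, 35^33≡23, 35^34≡28, 35^35≡18, 35^36≡1. Already 35^36≡1, so the order is 36 < 37. No, the actual order is 36.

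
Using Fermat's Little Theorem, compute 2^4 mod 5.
By Fermat's Little Theorem, 2^{4} ≡ 1 mod 5 since 5 is prime and gcd(2, 5) = 1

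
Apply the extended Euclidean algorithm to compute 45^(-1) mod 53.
Extended GCD: 45(-20) + 53(17) = 1. So 45^(-1) ≡ -20 ≡ 33 mod 53. Verify: 45 × 33 = 1485 ≡ 1 mod 53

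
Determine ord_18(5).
Powers of 5 mod 18: 5^1≡5, 5^2≡7, 5^3≡17, 5^4≡13, 5^5≡11, 5^6≡1. Order = 6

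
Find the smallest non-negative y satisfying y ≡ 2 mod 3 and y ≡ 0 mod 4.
M = 3 × 4 = 12. M₁ = 4, y₁ ≡ 1 mod 3. M₂ = 3, y₂ ≡ 3 mod 4. y = 2×4×1 + 0×3×3 ≡ 8 mod 12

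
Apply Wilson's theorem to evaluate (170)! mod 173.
(172)! = (170)! × (171) × (172) ≡ -1 mod 173. So (170)! ≡ -1 × [(172)(171)]^(-1) ≡ 86 mod 173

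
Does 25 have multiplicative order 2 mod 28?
Powers of 25 mod 28: 25^1≡25, 25^2≡9, 25^3≡1. 25^2≡9≢1, so ord ≠ 2. No, the actual order is 3.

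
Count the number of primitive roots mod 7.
Number of primitive roots mod 7 = φ(p-1) = φ(6) = 2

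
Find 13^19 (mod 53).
By repeated squaring (mod 53): 13^{1}≡13, 13^{2}≡10, 13^{4}≡47, 13^{8}≡36, 13^{16}≡24. Then 13^{19} = 13^{16+2+1} ≡ 24 × 10 × 13 ≡ 46 (mod 53)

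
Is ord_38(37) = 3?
Powers of 37 mod 38: 37^1≡37, 37^2≡1. Already 37^2≡1, so the order is 2 < 3. No, the actual order is 2.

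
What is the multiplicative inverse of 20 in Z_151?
Since 151 is prime, by Fermat 20^(-1) ≡ 20^{149} ≡ 68 mod 151. Verify: 20 × 68 = 1360 ≡ 1 mod 151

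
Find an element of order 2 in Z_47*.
46 has order 2 mod 47 since 46^{2} ≡ 1 mod 47 and no smaller power works.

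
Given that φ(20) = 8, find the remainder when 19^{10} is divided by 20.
By Euler: 19^{8} ≡ 1 mod 20 since gcd(19, 20) = 1. 10 = 1×8 + 2. So 19^{10} ≡ 19^{2} ≡ 1 mod 20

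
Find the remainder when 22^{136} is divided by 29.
By Fermat: 22^{28} ≡ 1 (mod 29). 136 = 4×28 + 24. So 22^{136} ≡ 22^{24} ≡ 24 (mod 29)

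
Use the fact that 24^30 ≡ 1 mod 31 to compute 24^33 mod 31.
By Fermat: 24^{30} ≡ 1 mod 31. So 24^{33} = 24^{30} · 24^{3} ≡ 24^{3} ≡ 29 mod 31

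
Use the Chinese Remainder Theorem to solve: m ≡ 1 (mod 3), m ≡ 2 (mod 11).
M = 3 × 11 = 33. M₁ = 11, y₁ ≡ 2 (mod 3). M₂ = 3, y₂ ≡ 4 (mod 11). m = 1×11×2 + 2×3×4 ≡ 13 (mod 33)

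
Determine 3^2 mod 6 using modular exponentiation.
3^{2} = 9 ≡ 3 (mod 6)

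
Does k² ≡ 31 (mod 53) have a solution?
By Euler's criterion: 31^{26} ≡ 52 (mod 53). Since this equals -1 (≡ 52), 31 is not a QR.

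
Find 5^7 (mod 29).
By repeated squaring (mod 29): 5^{1}≡5, 5^{2}≡25, 5^{4}≡16. Then 5^{7} = 5^{4+2+1} ≡ 16 × 25 × 5 ≡ 28 (mod 29)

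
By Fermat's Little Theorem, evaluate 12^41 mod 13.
By Fermat: 12^{12} ≡ 1 (mod 13). 41 = 3×12 + 5. So 12^{41} ≡ 12^{5} ≡ 12 (mod 13)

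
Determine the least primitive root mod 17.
g = 3. Powers: [3, 9, 10, 13, 5, 15, ...] generates all 16 non-zero residues.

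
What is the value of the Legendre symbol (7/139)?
(7/139) = 7^{69} mod 139 = 1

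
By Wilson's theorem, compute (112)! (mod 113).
By Wilson's theorem, (112)! ≡ -1 ≡ 112 (mod 113)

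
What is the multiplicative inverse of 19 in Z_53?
Since 53 is prime, by Fermat 19^(-1) ≡ 19^{51} ≡ 14 (mod 53). Verify: 19 × 14 = 266 ≡ 1 (mod 53)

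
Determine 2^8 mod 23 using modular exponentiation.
By repeated squaring (mod 23): 2^{1}≡2, 2^{2}≡4, 2^{4}≡16, 2^{8}≡3. So 2^{8} ≡ 3 (mod 23)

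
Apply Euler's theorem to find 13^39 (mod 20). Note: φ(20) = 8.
By Euler: 13^{8} ≡ 1 (mod 20) since gcd(13, 20) = 1. 39 = 4×8 + 7. So 13^{39} ≡ 13^{7} ≡ 17 (mod 20)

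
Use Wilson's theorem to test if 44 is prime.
(43)! mod 44 = 0. Since 0 ≢ -1 (mod 44), 44 is not prime.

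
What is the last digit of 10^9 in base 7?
Using Fermat: 10^{6} ≡ 1 (mod 7). 9 ≡ 3 (mod 6). So 10^{9} ≡ 10^{3} ≡ 6 (mod 7)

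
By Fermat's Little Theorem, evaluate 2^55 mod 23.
By Fermat: 2^{22} ≡ 1 mod 23. 55 = 2×22 + 11. So 2^{55} ≡ 2^{11} ≡ 1 mod 23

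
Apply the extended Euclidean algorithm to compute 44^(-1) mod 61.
Extended GCD: 44(-18) + 61(13) = 1. So 44^(-1) ≡ -18 ≡ 43 (mod 61). Verify: 44 × 43 = 1892 ≡ 1 (mod 61)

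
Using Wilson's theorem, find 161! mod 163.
(162)! = (161)! × (162) ≡ -1 mod 163. So (161)! ≡ -1 × (162)^(-1) ≡ (-1)×(-1) = 1 mod 163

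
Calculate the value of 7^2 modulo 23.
7^{2} = 49 ≡ 3 (mod 23)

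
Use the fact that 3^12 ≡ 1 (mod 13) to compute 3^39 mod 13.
By Fermat: 3^{12} ≡ 1 (mod 13). 39 = 3×12 + 3. So 3^{39} ≡ 3^{3} ≡ 1 (mod 13)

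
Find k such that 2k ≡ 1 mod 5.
Since 5 is prime, by Fermat 2^(-1) ≡ 2^{3} ≡ 3 mod 5. Verify: 2 × 3 = 6 ≡ 1 mod 5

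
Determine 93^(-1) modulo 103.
Since 103 is prime, by Fermat 93^(-1) ≡ 93^{101} ≡ 72 mod 103. Verify: 93 × 72 = 6696 ≡ 1 mod 103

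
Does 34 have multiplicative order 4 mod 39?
Powers of 34 mod 39: 34^1≡34, 34^2≡25, 34^3≡31, 34^4≡1. First k with 34^k≡1 is k=4. Yes, ord_39(34) = 4.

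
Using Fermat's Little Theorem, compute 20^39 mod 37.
By Fermat: 20^{36} ≡ 1 mod 37. So 20^{39} = 20^{36} · 20^{3} ≡ 20^{3} ≡ 8 mod 37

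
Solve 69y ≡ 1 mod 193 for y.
Since 193 is prime, by Fermat 69^(-1) ≡ 69^{191} ≡ 14 mod 193. Verify: 69 × 14 = 966 ≡ 1 mod 193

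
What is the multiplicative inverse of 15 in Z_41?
Since 41 is prime, by Fermat 15^(-1) ≡ 15^{39} ≡ 11 mod 41. Verify: 15 × 11 = 165 ≡ 1 mod 41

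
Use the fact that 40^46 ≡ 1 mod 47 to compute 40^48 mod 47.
By Fermat: 40^{46} ≡ 1 mod 47. So 40^{48} = 40^{46} · 40^{2} ≡ 40^{2} ≡ 2 mod 47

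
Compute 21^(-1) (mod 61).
Since 61 is prime, by Fermat 21^(-1) ≡ 21^{59} ≡ 32 (mod 61). Verify: 21 × 32 = 672 ≡ 1 (mod 61)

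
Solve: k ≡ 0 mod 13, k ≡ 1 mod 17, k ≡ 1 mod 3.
M = 13 × 17 × 3 = 663. M₁ = 51, y₁ ≡ 12 mod 13. M₂ = 39, y₂ ≡ 7 mod 17. M₃ = 221, y₃ ≡ 2 mod 3. k = 0×51×12 + 1×39×7 + 1×221×2 ≡ 52 mod 663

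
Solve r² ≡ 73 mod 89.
The square roots of 73 mod 89 are 47 and 42. Verify: 47² = 2209 ≡ 73 mod 89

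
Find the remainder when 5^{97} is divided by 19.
By Fermat: 5^{18} ≡ 1 (mod 19). 97 = 5×18 + 7. So 5^{97} ≡ 5^{7} ≡ 16 (mod 19)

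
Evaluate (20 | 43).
(20/43) = 20^{21} mod 43 = -1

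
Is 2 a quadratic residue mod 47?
By Euler's criterion: 2^{23} ≡ 1 mod 47. Since this equals 1, 2 is a QR.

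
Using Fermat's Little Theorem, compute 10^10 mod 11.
By Fermat's Little Theorem, 10^{10} ≡ 1 (mod 11) since 11 is prime and gcd(10, 11) = 1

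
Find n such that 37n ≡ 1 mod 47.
Since 47 is prime, by Fermat 37^(-1) ≡ 37^{45} ≡ 14 mod 47. Verify: 37 × 14 = 518 ≡ 1 mod 47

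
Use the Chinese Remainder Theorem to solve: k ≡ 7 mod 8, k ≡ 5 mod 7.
M = 8 × 7 = 56. M₁ = 7, y₁ ≡ 7 mod 8. M₂ = 8, y₂ ≡ 1 mod 7. k = 7×7×7 + 5×8×1 ≡ 47 mod 56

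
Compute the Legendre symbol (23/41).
(23/41) = 23^{20} mod 41 = 1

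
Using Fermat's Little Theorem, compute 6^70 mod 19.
By Fermat: 6^{18} ≡ 1 (mod 19). 70 = 3×18 + 16. So 6^{70} ≡ 6^{16} ≡ 9 (mod 19)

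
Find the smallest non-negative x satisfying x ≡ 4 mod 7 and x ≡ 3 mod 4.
M = 7 × 4 = 28. M₁ = 4, y₁ ≡ 2 mod 7. M₂ = 7, y₂ ≡ 3 mod 4. x = 4×4×2 + 3×7×3 ≡ 11 mod 28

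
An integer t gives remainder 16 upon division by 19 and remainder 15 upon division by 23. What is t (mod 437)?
M = 19 × 23 = 437. M₁ = 23, y₁ ≡ 5 (mod 19). M₂ = 19, y₂ ≡ 17 (mod 23). t = 16×23×5 + 15×19×17 ≡ 130 (mod 437)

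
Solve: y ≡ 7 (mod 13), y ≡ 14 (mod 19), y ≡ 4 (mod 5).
M = 13 × 19 × 5 = 1235. M₁ = 95, y₁ ≡ 10 (mod 13). M₂ = 65, y₂ ≡ 12 (mod 19). M₃ = 247, y₃ ≡ 3 (mod 5). y = 7×95×10 + 14×65×12 + 4×247×3 ≡ 774 (mod 1235)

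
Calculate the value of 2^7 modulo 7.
Using Fermat: 2^{6} ≡ 1 (mod 7). 7 ≡ 1 (mod 6). So 2^{7} ≡ 2^{1} ≡ 2 (mod 7)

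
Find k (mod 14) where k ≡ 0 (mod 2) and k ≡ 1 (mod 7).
M = 2 × 7 = 14. M₁ = 7, y₁ ≡ 1 (mod 2). M₂ = 2, y₂ ≡ 4 (mod 7). k = 0×7×1 + 1×2×4 ≡ 8 (mod 14)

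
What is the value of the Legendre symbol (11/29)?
(11/29) = 11^{14} mod 29 = -1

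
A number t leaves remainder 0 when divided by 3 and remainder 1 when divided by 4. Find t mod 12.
M = 3 × 4 = 12. M₁ = 4, y₁ ≡ 1 mod 3. M₂ = 3, y₂ ≡ 3 mod 4. t = 0×4×1 + 1×3×3 ≡ 9 mod 12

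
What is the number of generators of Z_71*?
There are φ(71-1) = φ(70) = 24 primitive roots modulo 71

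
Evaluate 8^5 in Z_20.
By repeated squaring mod 20: 8^{1}≡8, 8^{2}≡4, 8^{4}≡16. Then 8^{5} = 8^{4+1} ≡ 16 × 8 ≡ 8 mod 20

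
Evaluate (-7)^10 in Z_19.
By repeated squaring (mod 19): (-7)^{1}≡12, (-7)^{2}≡11, (-7)^{4}≡7, (-7)^{8}≡11. Then (-7)^{10} = (-7)^{8+2} ≡ 11 × 11 ≡ 7 (mod 19)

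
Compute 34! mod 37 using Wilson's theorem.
(36)! = (34)! × (35) × (36) ≡ -1 mod 37. So (34)! ≡ -1 × [(36)(35)]^(-1) ≡ 18 mod 37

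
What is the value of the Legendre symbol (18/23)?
(18/23) = 18^{11} mod 23 = 1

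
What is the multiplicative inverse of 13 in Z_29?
Since 29 is prime, by Fermat 13^(-1) ≡ 13^{27} ≡ 9 (mod 29). Verify: 13 × 9 = 117 ≡ 1 (mod 29)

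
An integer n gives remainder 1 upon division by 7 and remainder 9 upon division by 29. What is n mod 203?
M = 7 × 29 = 203. M₁ = 29, y₁ ≡ 1 mod 7. M₂ = 7, y₂ ≡ 25 mod 29. n = 1×29×1 + 9×7×25 ≡ 183 mod 203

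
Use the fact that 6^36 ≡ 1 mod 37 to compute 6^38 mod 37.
By Fermat: 6^{36} ≡ 1 mod 37. So 6^{38} = 6^{36} · 6^{2} ≡ 6^{2} ≡ 36 mod 37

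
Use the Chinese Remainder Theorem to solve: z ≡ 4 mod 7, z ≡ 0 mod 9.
M = 7 × 9 = 63. M₁ = 9, y₁ ≡ 4 mod 7. M₂ = 7, y₂ ≡ 4 mod 9. z = 4×9×4 + 0×7×4 ≡ 18 mod 63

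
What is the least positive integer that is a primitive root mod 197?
g = 2. For each prime q|196: 2^{98}≡196, 2^{28}≡104, none ≡ 1, so ord_197(2) = 196 and 2 is a primitive root.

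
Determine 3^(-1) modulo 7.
Since 7 is prime, by Fermat 3^(-1) ≡ 3^{5} ≡ 5 mod 7. Verify: 3 × 5 = 15 ≡ 1 mod 7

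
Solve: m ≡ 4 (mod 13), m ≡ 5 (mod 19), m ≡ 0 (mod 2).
M = 13 × 19 × 2 = 494. M₁ = 38, y₁ ≡ 12 (mod 13). M₂ = 26, y₂ ≡ 11 (mod 19). M₃ = 247, y₃ ≡ 1 (mod 2). m = 4×38×12 + 5×26×11 + 0×247×1 ≡ 290 (mod 494)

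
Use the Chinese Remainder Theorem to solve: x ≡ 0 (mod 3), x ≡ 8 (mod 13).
M = 3 × 13 = 39. M₁ = 13, y₁ ≡ 1 (mod 3). M₂ = 3, y₂ ≡ 9 (mod 13). x = 0×13×1 + 8×3×9 ≡ 21 (mod 39)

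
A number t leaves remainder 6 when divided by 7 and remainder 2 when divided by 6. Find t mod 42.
M = 7 × 6 = 42. M₁ = 6, y₁ ≡ 6 mod 7. M₂ = 7, y₂ ≡ 1 mod 6. t = 6×6×6 + 2×7×1 ≡ 20 mod 42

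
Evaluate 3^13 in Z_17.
By repeated squaring mod 17: 3^{1}≡3, 3^{2}≡9, 3^{4}≡13, 3^{8}≡16. Then 3^{13} = 3^{8+4+1} ≡ 16 × 13 × 3 ≡ 12 mod 17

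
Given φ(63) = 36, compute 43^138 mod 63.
By Euler: 43^{36} ≡ 1 (mod 63) since gcd(43, 63) = 1. 138 = 3×36 + 30. So 43^{138} ≡ 43^{30} ≡ 1 (mod 63)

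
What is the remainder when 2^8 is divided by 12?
By repeated squaring mod 12: 2^{1}≡2, 2^{2}≡4, 2^{4}≡4, 2^{8}≡4. So 2^{8} ≡ 4 mod 12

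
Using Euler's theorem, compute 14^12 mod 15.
By Euler: 14^{8} ≡ 1 mod 15 since gcd(14, 15) = 1. 12 = 1×8 + 4. So 14^{12} ≡ 14^{4} ≡ 1 mod 15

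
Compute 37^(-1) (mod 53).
Since 53 is prime, by Fermat 37^(-1) ≡ 37^{51} ≡ 43 (mod 53). Verify: 37 × 43 = 1591 ≡ 1 (mod 53)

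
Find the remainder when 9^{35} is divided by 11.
By Fermat: 9^{10} ≡ 1 (mod 11). 35 = 3×10 + 5. So 9^{35} ≡ 9^{5} ≡ 1 (mod 11)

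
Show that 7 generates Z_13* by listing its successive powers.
7^1, 7^2, ..., 7^{12} mod 13: [7, 10, 5, 9, 11, 12, 6, 3, 8, 4, 2, 1]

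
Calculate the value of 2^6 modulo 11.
By repeated squaring (mod 11): 2^{1}≡2, 2^{2}≡4, 2^{4}≡5. Then 2^{6} = 2^{4+2} ≡ 5 × 4 ≡ 9 (mod 11)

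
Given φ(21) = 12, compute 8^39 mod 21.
By Euler: 8^{12} ≡ 1 mod 21 since gcd(8, 21) = 1. 39 = 3×12 + 3. So 8^{39} ≡ 8^{3} ≡ 8 mod 21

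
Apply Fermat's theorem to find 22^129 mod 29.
By Fermat: 22^{28} ≡ 1 mod 29. 129 = 4×28 + 17. So 22^{129} ≡ 22^{17} ≡ 5 mod 29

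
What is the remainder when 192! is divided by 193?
By Wilson's theorem, (192)! ≡ -1 ≡ 192 (mod 193)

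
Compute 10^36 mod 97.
By repeated squaring (mod 97): 10^{1}≡10, 10^{2}≡3, 10^{4}≡9, 10^{8}≡81, 10^{16}≡62, 10^{32}≡61. Then 10^{36} = 10^{32+4} ≡ 61 × 9 ≡ 64 (mod 97)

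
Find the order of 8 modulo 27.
Powers of 8 mod 27: 8^1≡8, 8^2≡10, 8^3≡26, 8^4≡19, 8^5≡17, 8^6≡1. So the order of 8 is 6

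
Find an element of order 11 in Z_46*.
3 has order 11 mod 46 since 3^{11} ≡ 1 mod 46 and no smaller power works.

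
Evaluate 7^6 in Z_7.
By repeated squaring mod 7: 7^{1}≡0, 7^{2}≡0, 7^{4}≡0. Then 7^{6} = 7^{4+2} ≡ 0 × 0 ≡ 0 mod 7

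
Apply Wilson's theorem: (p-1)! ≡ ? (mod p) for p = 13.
By Wilson's theorem, (12)! ≡ -1 ≡ 12 (mod 13)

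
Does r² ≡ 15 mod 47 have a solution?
By Euler's criterion: 15^{23} ≡ 46 mod 47. Since this equals -1 (≡ 46), 15 is not a QR.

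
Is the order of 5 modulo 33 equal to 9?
Powers of 5 mod 33: 5^1≡5, 5^2≡25, 5^3≡26, 5^4≡31, 5^5≡23, 5^6≡16, 5^7≡14, 5^8≡4, 5^9≡20, 5^10≡1. 5^9≡20≢1, so ord ≠ 9. No, the actual order is 10.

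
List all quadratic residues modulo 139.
QRs mod 139: {1, 4, 5, 6, 7, 9, 11, 13, 16, 20, 24, 25, 28, 29, 30, 31, 34, 35, 36, 37, 38, 41, 42, 44, 45, 46, 47, 49, 51, 52, 54, 55, 57, 63, 64, 65, 66, 67, 69, 71, 77, 78, 79, 80, 81, 83, 86, 89, 91, 96, 99, 100, 106, 107, 112, 113, 116, 117, 118, 120, 121, 122, 124, 125, 127, 129, 131, 136, 137}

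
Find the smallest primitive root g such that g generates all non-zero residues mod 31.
g = 3. For each prime q|30: 3^{15}≡30, 3^{10}≡25, 3^{6}≡16, none ≡ 1, so ord_31(3) = 30 and 3 is a primitive root.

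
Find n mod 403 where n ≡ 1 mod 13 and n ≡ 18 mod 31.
M = 13 × 31 = 403. M₁ = 31, y₁ ≡ 8 mod 13. M₂ = 13, y₂ ≡ 12 mod 31. n = 1×31×8 + 18×13×12 ≡ 235 mod 403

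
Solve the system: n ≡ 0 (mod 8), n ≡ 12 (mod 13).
M = 8 × 13 = 104. M₁ = 13, y₁ ≡ 5 (mod 8). M₂ = 8, y₂ ≡ 5 (mod 13). n = 0×13×5 + 12×8×5 ≡ 64 (mod 104)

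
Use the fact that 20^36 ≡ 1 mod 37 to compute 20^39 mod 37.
By Fermat: 20^{36} ≡ 1 mod 37. So 20^{39} = 20^{36} · 20^{3} ≡ 20^{3} ≡ 8 mod 37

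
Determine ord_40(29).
Powers of 29 mod 40: 29^1≡29, 29^2≡1. ord_40(29) = 2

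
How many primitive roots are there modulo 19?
There are φ(19-1) = φ(18) = 6 primitive roots modulo 19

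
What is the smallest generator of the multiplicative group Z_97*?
g = 5. For each prime q|96: 5^{48}≡96, 5^{32}≡35, none ≡ 1, so ord_97(5) = 96 and 5 is a primitive root.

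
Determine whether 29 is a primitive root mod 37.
29^{12} ≡ 1 mod 37 and 12 < 36, so ord_37(29) = 12 ≠ 36 and 29 is not a primitive root.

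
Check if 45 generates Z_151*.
45^{75} ≡ 1 mod 151 and 75 < 150, so ord_151(45) = 75 ≠ 150 and 45 is not a primitive root.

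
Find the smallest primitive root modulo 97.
g = 5. For each prime q|96: 5^{48}≡96, 5^{32}≡35, none ≡ 1, so ord_97(5) = 96 and 5 is a primitive root.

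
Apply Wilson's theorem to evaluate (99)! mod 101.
(100)! = (99)! × (100) ≡ -1 mod 101. So (99)! ≡ -1 × (100)^(-1) ≡ (-1)×(-1) = 1 mod 101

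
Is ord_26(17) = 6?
Powers of 17 mod 26: 17^1≡17, 17^2≡3, 17^3≡25, 17^4≡9, 17^5≡23, 17^6≡1. First k with 17^k≡1 is k=6. Yes, ord_26(17) = 6.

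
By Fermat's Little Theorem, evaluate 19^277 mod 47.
By Fermat: 19^{46} ≡ 1 mod 47. 277 ≡ 1 mod 46. So 19^{277} ≡ 19^{1} ≡ 19 mod 47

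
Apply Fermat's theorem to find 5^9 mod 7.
By Fermat: 5^{6} ≡ 1 mod 7. So 5^{9} = 5^{6} · 5^{3} ≡ 5^{3} ≡ 6 mod 7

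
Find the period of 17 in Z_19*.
Powers of 17 mod 19: 17^1≡17, 17^2≡4, 17^3≡11, 17^4≡16, 17^5≡6, 17^6≡7, 17^7≡5, 17^8≡9, 17^9≡1. ord_19(17) = 9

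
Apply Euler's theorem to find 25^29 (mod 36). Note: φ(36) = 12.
By Euler: 25^{12} ≡ 1 (mod 36) since gcd(25, 36) = 1. 29 = 2×12 + 5. So 25^{29} ≡ 25^{5} ≡ 13 (mod 36)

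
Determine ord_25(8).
Powers of 8 mod 25: 8^1≡8, 8^2≡14, 8^3≡12, 8^4≡21, 8^5≡18, 8^6≡19, 8^7≡2, 8^8≡16, 8^9≡3, 8^10≡24, 8^11≡17, 8^12≡11, 8^13≡13, 8^14≡4, 8^15≡7, 8^16≡6, 8^17≡23, 8^18≡9, 8^19≡22, 8^20≡1. So the order of 8 is 20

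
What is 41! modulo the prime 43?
(42)! = (41)! × (42) ≡ -1 (mod 43). So (41)! ≡ -1 × (42)^(-1) ≡ (-1)×(-1) = 1 (mod 43)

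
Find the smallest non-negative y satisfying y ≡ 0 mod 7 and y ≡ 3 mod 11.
M = 7 × 11 = 77. M₁ = 11, y₁ ≡ 2 mod 7. M₂ = 7, y₂ ≡ 8 mod 11. y = 0×11×2 + 3×7×8 ≡ 14 mod 77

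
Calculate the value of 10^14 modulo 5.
By repeated squaring mod 5: 10^{1}≡0, 10^{2}≡0, 10^{4}≡0, 10^{8}≡0. Then 10^{14} = 10^{8+4+2} ≡ 0 × 0 × 0 ≡ 0 mod 5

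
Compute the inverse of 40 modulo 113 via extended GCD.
Extended GCD: 40(-48) + 113(17) = 1. So 40^(-1) ≡ -48 ≡ 65 (mod 113). Verify: 40 × 65 = 2600 ≡ 1 (mod 113)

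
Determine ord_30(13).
Powers of 13 mod 30: 13^1≡13, 13^2≡19, 13^3≡7, 13^4≡1. ord_30(13) = 4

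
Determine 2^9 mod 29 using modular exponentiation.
By repeated squaring mod 29: 2^{1}≡2, 2^{2}≡4, 2^{4}≡16, 2^{8}≡24. Then 2^{9} = 2^{8+1} ≡ 24 × 2 ≡ 19 mod 29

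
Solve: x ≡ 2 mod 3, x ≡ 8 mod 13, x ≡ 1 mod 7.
M = 3 × 13 × 7 = 273. M₁ = 91, y₁ ≡ 1 mod 3. M₂ = 21, y₂ ≡ 5 mod 13. M₃ = 39, y₃ ≡ 2 mod 7. x = 2×91×1 + 8×21×5 + 1×39×2 ≡ 8 mod 273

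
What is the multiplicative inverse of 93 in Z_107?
Since 107 is prime, by Fermat 93^(-1) ≡ 93^{105} ≡ 84 mod 107. Verify: 93 × 84 = 7812 ≡ 1 mod 107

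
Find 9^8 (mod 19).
By repeated squaring (mod 19): 9^{1}≡9, 9^{2}≡5, 9^{4}≡6, 9^{8}≡17. So 9^{8} ≡ 17 (mod 19)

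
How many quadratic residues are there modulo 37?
For prime 37, there are (p-1)/2 = (37-1)/2 = 18 quadratic residues (excluding 0).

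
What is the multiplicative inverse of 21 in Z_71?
Since 71 is prime, by Fermat 21^(-1) ≡ 21^{69} ≡ 44 (mod 71). Verify: 21 × 44 = 924 ≡ 1 (mod 71)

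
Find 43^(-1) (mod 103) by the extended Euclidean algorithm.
Extended GCD: 43(12) + 103(-5) = 1. So 43^(-1) ≡ 12 (mod 103). Verify: 43 × 12 = 516 ≡ 1 (mod 103)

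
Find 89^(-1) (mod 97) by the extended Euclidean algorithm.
Extended GCD: 89(12) + 97(-11) = 1. So 89^(-1) ≡ 12 (mod 97). Verify: 89 × 12 = 1068 ≡ 1 (mod 97)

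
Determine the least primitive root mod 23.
g = 5. For each prime q|22: 5^{11}≡22, 5^{2}≡2, none ≡ 1, so ord_23(5) = 22 and 5 is a primitive root.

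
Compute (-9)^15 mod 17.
By repeated squaring (mod 17): (-9)^{1}≡8, (-9)^{2}≡13, (-9)^{4}≡16, (-9)^{8}≡1. Then (-9)^{15} = (-9)^{8+4+2+1} ≡ 1 × 16 × 13 × 8 ≡ 15 (mod 17)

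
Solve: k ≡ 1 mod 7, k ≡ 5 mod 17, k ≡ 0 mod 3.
M = 7 × 17 × 3 = 357. M₁ = 51, y₁ ≡ 4 mod 7. M₂ = 21, y₂ ≡ 13 mod 17. M₃ = 119, y₃ ≡ 2 mod 3. k = 1×51×4 + 5×21×13 + 0×119×2 ≡ 141 mod 357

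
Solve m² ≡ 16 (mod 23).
The square roots of 16 mod 23 are 4 and 19. Verify: 4² = 16 ≡ 16 (mod 23)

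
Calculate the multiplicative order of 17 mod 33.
Powers of 17 mod 33: 17^1≡17, 17^2≡25, 17^3≡29, 17^4≡31, 17^5≡32, 17^6≡16, 17^7≡8, 17^8≡4, 17^9≡2, 17^10≡1. Order = 10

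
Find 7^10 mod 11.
Using Fermat: 7^{10} ≡ 1 mod 11. 10 ≡ 0 mod 10. So 7^{10} ≡ 7^{0} ≡ 1 mod 11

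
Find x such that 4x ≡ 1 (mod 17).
Since 17 is prime, by Fermat 4^(-1) ≡ 4^{15} ≡ 13 (mod 17). Verify: 4 × 13 = 52 ≡ 1 (mod 17)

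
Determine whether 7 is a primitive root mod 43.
7^{6} ≡ 1 mod 43 and 6 < 42, so ord_43(7) = 6 ≠ 42 and 7 is not a primitive root.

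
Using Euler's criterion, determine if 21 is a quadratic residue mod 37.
By Euler's criterion: 21^{18} ≡ 1 mod 37. Since this equals 1, 21 is a QR.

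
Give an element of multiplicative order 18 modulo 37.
3 has order 18 mod 37 since 3^{18} ≡ 1 mod 37 and no smaller power works.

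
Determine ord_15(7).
Powers of 7 mod 15: 7^1≡7, 7^2≡4, 7^3≡13, 7^4≡1. Order = 4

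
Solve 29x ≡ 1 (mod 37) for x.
Since 37 is prime, by Fermat 29^(-1) ≡ 29^{35} ≡ 23 (mod 37). Verify: 29 × 23 = 667 ≡ 1 (mod 37)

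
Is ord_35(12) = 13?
Powers of 12 mod 35: 12^1≡12, 12^2≡4, 12^3≡13, 12^4≡16, 12^5≡17, 12^6≡29, 12^7≡33, 12^8≡11, 12^9≡27, 12^10≡9, 12^11≡3, 12^12≡1. Already 12^12≡1, so the order is 12 < 13. No, the actual order is 12.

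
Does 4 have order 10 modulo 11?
4^{5} ≡ 1 (mod 11) and 5 < 10, so ord_11(4) = 5 ≠ 10 and 4 is not a primitive root.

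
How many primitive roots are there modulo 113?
A prime p has φ(p-1) primitive roots; here φ(112) = 48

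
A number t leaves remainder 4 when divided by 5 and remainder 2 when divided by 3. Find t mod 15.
M = 5 × 3 = 15. M₁ = 3, y₁ ≡ 2 mod 5. M₂ = 5, y₂ ≡ 2 mod 3. t = 4×3×2 + 2×5×2 ≡ 14 mod 15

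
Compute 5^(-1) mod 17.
Since 17 is prime, by Fermat 5^(-1) ≡ 5^{15} ≡ 7 mod 17. Verify: 5 × 7 = 35 ≡ 1 mod 17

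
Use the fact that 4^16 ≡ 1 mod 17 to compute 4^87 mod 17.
By Fermat: 4^{16} ≡ 1 mod 17. 87 = 5×16 + 7. So 4^{87} ≡ 4^{7} ≡ 13 mod 17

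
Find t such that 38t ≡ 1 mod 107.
Since 107 is prime, by Fermat 38^(-1) ≡ 38^{105} ≡ 31 mod 107. Verify: 38 × 31 = 1178 ≡ 1 mod 107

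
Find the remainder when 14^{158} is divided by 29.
By Fermat: 14^{28} ≡ 1 (mod 29). 158 = 5×28 + 18. So 14^{158} ≡ 14^{18} ≡ 9 (mod 29)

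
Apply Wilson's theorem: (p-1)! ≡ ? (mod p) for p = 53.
By Wilson's theorem, (52)! ≡ -1 ≡ 52 (mod 53)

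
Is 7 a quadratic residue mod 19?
By Euler's criterion: 7^{9} ≡ 1 (mod 19). Since this equals 1, 7 is a QR.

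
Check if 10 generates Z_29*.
ord_29(10) divides 28. For each prime q|28: 10^{14}≡28, 10^{4}≡24, none ≡ 1. So 10 has order 28 and is a primitive root mod 29.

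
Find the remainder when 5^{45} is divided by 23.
By Fermat: 5^{22} ≡ 1 (mod 23). 45 = 2×22 + 1. So 5^{45} ≡ 5^{1} ≡ 5 (mod 23)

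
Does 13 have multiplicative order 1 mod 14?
Powers of 13 mod 14: 13^1≡13, 13^2≡1. 13^1≡13≢1, so ord ≠ 1. No, the actual order is 2.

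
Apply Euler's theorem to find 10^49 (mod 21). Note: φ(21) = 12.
By Euler: 10^{12} ≡ 1 (mod 21) since gcd(10, 21) = 1. 49 = 4×12 + 1. So 10^{49} ≡ 10^{1} ≡ 10 (mod 21)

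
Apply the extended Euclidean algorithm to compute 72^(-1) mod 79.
Extended GCD: 72(-34) + 79(31) = 1. So 72^(-1) ≡ -34 ≡ 45 (mod 79). Verify: 72 × 45 = 3240 ≡ 1 (mod 79)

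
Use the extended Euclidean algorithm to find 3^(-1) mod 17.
Extended GCD: 3(6) + 17(-1) = 1. So 3^(-1) ≡ 6 (mod 17). Verify: 3 × 6 = 18 ≡ 1 (mod 17)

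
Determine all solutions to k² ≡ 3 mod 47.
The square roots of 3 mod 47 are 12 and 35. Verify: 12² = 144 ≡ 3 mod 47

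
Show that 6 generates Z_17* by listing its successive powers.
6^1, 6^2, ..., 6^{16} mod 17: [6, 2, 12, 4, 7, 8, 14, 16, 11, 15, 5, 13, 10, 9, 3, 1]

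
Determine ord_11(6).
Powers of 6 mod 11: 6^1≡6, 6^2≡3, 6^3≡7, 6^4≡9, 6^5≡10, 6^6≡5, 6^7≡8, 6^8≡4, 6^9≡2, 6^10≡1. Order = 10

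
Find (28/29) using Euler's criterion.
(28/29) = 28^{14} mod 29 = 1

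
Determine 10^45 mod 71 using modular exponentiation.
By repeated squaring mod 71: 10^{1}≡10, 10^{2}≡29, 10^{4}≡60, 10^{8}≡50, 10^{16}≡15, 10^{32}≡12. Then 10^{45} = 10^{32+8+4+1} ≡ 12 × 50 × 60 × 10 ≡ 30 mod 71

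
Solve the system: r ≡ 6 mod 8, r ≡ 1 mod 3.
M = 8 × 3 = 24. M₁ = 3, y₁ ≡ 3 mod 8. M₂ = 8, y₂ ≡ 2 mod 3. r = 6×3×3 + 1×8×2 ≡ 22 mod 24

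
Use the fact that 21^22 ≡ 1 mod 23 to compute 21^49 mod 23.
By Fermat: 21^{22} ≡ 1 mod 23. 49 = 2×22 + 5. So 21^{49} ≡ 21^{5} ≡ 14 mod 23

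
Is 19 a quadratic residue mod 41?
By Euler's criterion: 19^{20} ≡ 40 mod 41. Since this equals -1 (≡ 40), 19 is not a QR.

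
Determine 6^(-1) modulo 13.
Since 13 is prime, by Fermat 6^(-1) ≡ 6^{11} ≡ 11 mod 13. Verify: 6 × 11 = 66 ≡ 1 mod 13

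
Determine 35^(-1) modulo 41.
Since 41 is prime, by Fermat 35^(-1) ≡ 35^{39} ≡ 34 mod 41. Verify: 35 × 34 = 1190 ≡ 1 mod 41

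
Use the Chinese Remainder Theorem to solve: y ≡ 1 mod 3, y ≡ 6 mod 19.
M = 3 × 19 = 57. M₁ = 19, y₁ ≡ 1 mod 3. M₂ = 3, y₂ ≡ 13 mod 19. y = 1×19×1 + 6×3×13 ≡ 25 mod 57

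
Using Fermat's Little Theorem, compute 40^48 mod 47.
By Fermat: 40^{46} ≡ 1 (mod 47). So 40^{48} = 40^{46} · 40^{2} ≡ 40^{2} ≡ 2 (mod 47)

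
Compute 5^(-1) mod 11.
Since 11 is prime, by Fermat 5^(-1) ≡ 5^{9} ≡ 9 mod 11. Verify: 5 × 9 = 45 ≡ 1 mod 11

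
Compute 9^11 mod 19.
By repeated squaring mod 19: 9^{1}≡9, 9^{2}≡5, 9^{4}≡6, 9^{8}≡17. Then 9^{11} = 9^{8+2+1} ≡ 17 × 5 × 9 ≡ 5 mod 19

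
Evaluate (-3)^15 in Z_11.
Using Fermat: (-3)^{10} ≡ 1 (mod 11). 15 ≡ 5 (mod 10). So (-3)^{15} ≡ (-3)^{5} ≡ 10 (mod 11)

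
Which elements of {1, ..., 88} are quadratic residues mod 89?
Quadratic residues modulo 89: {1, 2, 4, 5, 8, 9, 10, 11, 16, 17, 18, 20, 21, 22, 25, 32, 34, 36, 39, 40, 42, 44, 45, 47, 49, 50, 53, 55, 57, 64, 67, 68, 69, 71, 72, 73, 78, 79, 80, 81, 84, 85, 87, 88}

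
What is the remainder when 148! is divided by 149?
By Wilson's theorem, (148)! ≡ -1 ≡ 148 (mod 149)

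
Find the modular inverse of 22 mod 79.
Since 79 is prime, by Fermat 22^(-1) ≡ 22^{77} ≡ 18 mod 79. Verify: 22 × 18 = 396 ≡ 1 mod 79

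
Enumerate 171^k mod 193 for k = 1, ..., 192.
171^1, 171^2, ..., 171^{192} mod 193: [171, 98, 160, 147, 47, 124, 167, 186, 154, 86, 38, 129, 57, 97, 182, 49, 80, 170, 120, 62, 180, 93, 77, 43, 19, 161, 125, 145, 91, 121, 40, 85, 60, 31, 90, 143, 135, 118, 106, 177, 159, 169, 142, 157, 20, 139, 30, 112, 45, 168, 164, 59, 53, 185, 176, 181, 71, 175, 10, 166, 15, 56, 119, 84, 82, 126, 123, 189, 88, 187, 132, 184, 5, 83, 104, 28, 156, 42, 41, 63, 158, 191, 44, 190, 66, 92, 99, 138, 52, 14, 78, 21, 117, 128, 79, 192, 22, 95, 33, 46, 146, 69, 26, 7, 39, 107, 155, 64, 136, 96, 11, 144, 113, 23, 73, 131, 13, 100, 116, 150, 174, 32, 68, 48, 102, 72, 153, 108, 133, 162, 103, 50, 58, 75, 87, 16, 34, 24, 51, 36, 173, 54, 163, 81, 148, 25, 29, 134, 140, 8, 17, 12, 122, 18, 183, 27, 178, 137, 74, 109, 111, 67, 70, 4, 105, 6, 61, 9, 188, 110, 89, 165, 37, 151, 152, 130, 35, 2, 149, 3, 127, 101, 94, 55, 141, 179, 115, 172, 76, 65, 114, 1]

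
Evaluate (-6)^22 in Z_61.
By repeated squaring (mod 61): (-6)^{1}≡55, (-6)^{2}≡36, (-6)^{4}≡15, (-6)^{8}≡42, (-6)^{16}≡56. Then (-6)^{22} = (-6)^{16+4+2} ≡ 56 × 15 × 36 ≡ 45 (mod 61)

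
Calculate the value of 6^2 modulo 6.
6^{2} = 36 ≡ 0 (mod 6)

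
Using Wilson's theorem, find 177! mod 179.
(178)! = (177)! × (178) ≡ -1 mod 179. So (177)! ≡ -1 × (178)^(-1) ≡ (-1)×(-1) = 1 mod 179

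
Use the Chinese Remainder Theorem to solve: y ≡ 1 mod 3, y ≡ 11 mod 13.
M = 3 × 13 = 39. M₁ = 13, y₁ ≡ 1 mod 3. M₂ = 3, y₂ ≡ 9 mod 13. y = 1×13×1 + 11×3×9 ≡ 37 mod 39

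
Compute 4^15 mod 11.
Using Fermat: 4^{10} ≡ 1 mod 11. 15 ≡ 5 mod 10. So 4^{15} ≡ 4^{5} ≡ 1 mod 11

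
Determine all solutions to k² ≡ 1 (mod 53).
The square roots of 1 mod 53 are 1 and 52. Verify: 1² = 1 ≡ 1 (mod 53)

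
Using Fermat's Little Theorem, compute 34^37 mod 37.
By Fermat: 34^{36} ≡ 1 (mod 37). So 34^{37} = 34^{36} · 34^{1} ≡ 34^{1} ≡ 34 (mod 37)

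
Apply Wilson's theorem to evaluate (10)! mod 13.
(12)! = (10)! × (11) × (12) ≡ -1 (mod 13). So (10)! ≡ -1 × [(12)(11)]^(-1) ≡ 6 (mod 13)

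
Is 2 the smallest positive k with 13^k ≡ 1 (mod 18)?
Powers of 13 mod 18: 13^1≡13, 13^2≡7, 13^3≡1. 13^2≡7≢1, so ord ≠ 2. No, the actual order is 3.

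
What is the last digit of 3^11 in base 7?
Using Fermat: 3^{6} ≡ 1 mod 7. 11 ≡ 5 mod 6. So 3^{11} ≡ 3^{5} ≡ 5 mod 7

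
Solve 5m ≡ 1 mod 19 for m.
Since 19 is prime, by Fermat 5^(-1) ≡ 5^{17} ≡ 4 mod 19. Verify: 5 × 4 = 20 ≡ 1 mod 19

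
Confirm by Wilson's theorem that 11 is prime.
(10)! mod 11 = 10. Since this equals -1 mod 11, Wilson confirms 11 is prime.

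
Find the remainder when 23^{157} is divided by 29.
By Fermat: 23^{28} ≡ 1 mod 29. 157 = 5×28 + 17. So 23^{157} ≡ 23^{17} ≡ 16 mod 29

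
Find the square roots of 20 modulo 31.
The square roots of 20 mod 31 are 19 and 12. Verify: 19² = 361 ≡ 20 mod 31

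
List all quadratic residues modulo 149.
Squares in Z_149*: {1, 4, 5, 6, 7, 9, 16, 17, 19, 20, 22, 24, 25, 26, 28, 29, 30, 31, 33, 35, 36, 37, 39, 42, 45, 46, 47, 49, 53, 54, 61, 63, 64, 67, 68, 69, 73, 76, 80, 81, 82, 85, 86, 88, 95, 96, 100, 102, 103, 104, 107, 110, 112, 113, 114, 116, 118, 119, 120, 121, 123, 124, 125, 127, 129, 130, 132, 133, 140, 142, 143, 144, 145, 148}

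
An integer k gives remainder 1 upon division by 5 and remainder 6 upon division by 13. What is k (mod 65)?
M = 5 × 13 = 65. M₁ = 13, y₁ ≡ 2 (mod 5). M₂ = 5, y₂ ≡ 8 (mod 13). k = 1×13×2 + 6×5×8 ≡ 6 (mod 65)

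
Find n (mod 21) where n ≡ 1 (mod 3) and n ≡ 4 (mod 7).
M = 3 × 7 = 21. M₁ = 7, y₁ ≡ 1 (mod 3). M₂ = 3, y₂ ≡ 5 (mod 7). n = 1×7×1 + 4×3×5 ≡ 4 (mod 21)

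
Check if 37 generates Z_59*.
ord_59(37) divides 58. For each prime q|58: 37^{29}≡58, 37^{2}≡12, none ≡ 1. So 37 has order 58 and is a primitive root mod 59.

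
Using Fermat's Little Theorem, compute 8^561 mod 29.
By Fermat: 8^{28} ≡ 1 (mod 29). 561 ≡ 1 (mod 28). So 8^{561} ≡ 8^{1} ≡ 8 (mod 29)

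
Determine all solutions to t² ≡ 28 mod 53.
The square roots of 28 mod 53 are 44 and 9. Verify: 44² = 1936 ≡ 28 mod 53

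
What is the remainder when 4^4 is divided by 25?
4^{4} = 256 ≡ 6 (mod 25)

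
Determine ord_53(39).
Powers of 39 mod 53: 39^1≡39, 39^2≡37, 39^3≡12, 39^4≡44, 39^5≡20, 39^6≡38, 39^7≡51, 39^8≡28, 39^9≡32, 39^10≡29, 39^11≡18, 39^12≡13, 39^13≡30, 39^14≡4, 39^15≡50, 39^16≡42, 39^17≡48, 39^18≡17, 39^19≡27, 39^20≡46, 39^21≡45, 39^22≡6, 39^23≡22, 39^24≡10, 39^25≡19, 39^26≡52, 39^27≡14, 39^28≡16, 39^29≡41, 39^30≡9, 39^31≡33, 39^32≡15, 39^33≡2, 39^34≡25, 39^35≡21, 39^36≡24, 39^37≡35, 39^38≡40, 39^39≡23, 39^40≡49, 39^41≡3, 39^42≡11, 39^43≡5, 39^44≡36, 39^45≡26, 39^46≡7, 39^47≡8, 39^48≡47, 39^49≡31, 39^50≡43, 39^51≡34, 39^52≡1. Order = 52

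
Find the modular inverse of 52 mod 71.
Since 71 is prime, by Fermat 52^(-1) ≡ 52^{69} ≡ 56 (mod 71). Verify: 52 × 56 = 2912 ≡ 1 (mod 71)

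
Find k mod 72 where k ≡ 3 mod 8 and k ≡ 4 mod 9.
M = 8 × 9 = 72. M₁ = 9, y₁ ≡ 1 mod 8. M₂ = 8, y₂ ≡ 8 mod 9. k = 3×9×1 + 4×8×8 ≡ 67 mod 72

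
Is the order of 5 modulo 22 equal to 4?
Powers of 5 mod 22: 5^1≡5, 5^2≡3, 5^3≡15, 5^4≡9, 5^5≡1. 5^4≡9≢1, so ord ≠ 4. No, the actual order is 5.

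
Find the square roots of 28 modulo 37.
The square roots of 28 mod 37 are 19 and 18. Verify: 19² = 361 ≡ 28 mod 37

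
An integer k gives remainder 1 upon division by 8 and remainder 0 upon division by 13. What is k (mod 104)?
M = 8 × 13 = 104. M₁ = 13, y₁ ≡ 5 (mod 8). M₂ = 8, y₂ ≡ 5 (mod 13). k = 1×13×5 + 0×8×5 ≡ 65 (mod 104)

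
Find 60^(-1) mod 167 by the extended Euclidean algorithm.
Extended GCD: 60(-64) + 167(23) = 1. So 60^(-1) ≡ -64 ≡ 103 mod 167. Verify: 60 × 103 = 6180 ≡ 1 mod 167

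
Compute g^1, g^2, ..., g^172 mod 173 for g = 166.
166^1, 166^2, ..., 166^{172} mod 173: [166, 49, 3, 152, 147, 9, 110, 95, 27, 157, 112, 81, 125, 163, 70, 29, 143, 37, 87, 83, 111, 88, 76, 160, 91, 55, 134, 100, 165, 56, 127, 149, 168, 35, 101, 158, 105, 130, 128, 142, 44, 38, 80, 132, 114, 67, 50, 169, 28, 150, 161, 84, 104, 137, 79, 139, 65, 64, 71, 22, 19, 40, 66, 57, 120, 25, 171, 14, 75, 167, 42, 52, 155, 126, 156, 119, 32, 122, 11, 96, 20, 33, 115, 60, 99, 172, 7, 124, 170, 21, 26, 164, 63, 78, 146, 16, 61, 92, 48, 10, 103, 144, 30, 136, 86, 90, 62, 85, 97, 13, 82, 118, 39, 73, 8, 117, 46, 24, 5, 138, 72, 15, 68, 43, 45, 31, 129, 135, 93, 41, 59, 106, 123, 4, 145, 23, 12, 89, 69, 36, 94, 34, 108, 109, 102, 151, 154, 133, 107, 116, 53, 148, 2, 159, 98, 6, 131, 121, 18, 47, 17, 54, 141, 51, 162, 77, 153, 140, 58, 113, 74, 1]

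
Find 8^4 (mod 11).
8^{4} = 4096 ≡ 4 (mod 11)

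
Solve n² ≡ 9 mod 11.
The square roots of 9 mod 11 are 3 and 8. Verify: 3² = 9 ≡ 9 mod 11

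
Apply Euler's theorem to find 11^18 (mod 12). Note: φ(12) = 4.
By Euler: 11^{4} ≡ 1 (mod 12) since gcd(11, 12) = 1. 18 = 4×4 + 2. So 11^{18} ≡ 11^{2} ≡ 1 (mod 12)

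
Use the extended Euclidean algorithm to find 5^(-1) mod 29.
Extended GCD: 5(6) + 29(-1) = 1. So 5^(-1) ≡ 6 mod 29. Verify: 5 × 6 = 30 ≡ 1 mod 29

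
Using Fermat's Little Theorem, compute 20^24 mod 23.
By Fermat: 20^{22} ≡ 1 (mod 23). So 20^{24} = 20^{22} · 20^{2} ≡ 20^{2} ≡ 9 (mod 23)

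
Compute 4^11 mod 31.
By repeated squaring mod 31: 4^{1}≡4, 4^{2}≡16, 4^{4}≡8, 4^{8}≡2. Then 4^{11} = 4^{8+2+1} ≡ 2 × 16 × 4 ≡ 4 mod 31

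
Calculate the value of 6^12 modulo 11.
Using Fermat: 6^{10} ≡ 1 mod 11. 12 ≡ 2 mod 10. So 6^{12} ≡ 6^{2} ≡ 3 mod 11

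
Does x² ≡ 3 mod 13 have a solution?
By Euler's criterion: 3^{6} ≡ 1 mod 13. Since this equals 1, 3 is a QR.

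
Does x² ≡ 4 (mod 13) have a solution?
By Euler's criterion: 4^{6} ≡ 1 (mod 13). Since this equals 1, 4 is a QR.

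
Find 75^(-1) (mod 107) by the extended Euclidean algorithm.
Extended GCD: 75(10) + 107(-7) = 1. So 75^(-1) ≡ 10 (mod 107). Verify: 75 × 10 = 750 ≡ 1 (mod 107)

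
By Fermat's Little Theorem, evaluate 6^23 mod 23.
By Fermat: 6^{22} ≡ 1 (mod 23). So 6^{23} = 6^{22} · 6^{1} ≡ 6^{1} ≡ 6 (mod 23)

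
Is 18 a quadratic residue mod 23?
By Euler's criterion: 18^{11} ≡ 1 (mod 23). Since this equals 1, 18 is a QR.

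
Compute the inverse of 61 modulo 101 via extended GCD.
Extended GCD: 61(-48) + 101(29) = 1. So 61^(-1) ≡ -48 ≡ 53 mod 101. Verify: 61 × 53 = 3233 ≡ 1 mod 101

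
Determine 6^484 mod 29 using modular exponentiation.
Using Fermat: 6^{28} ≡ 1 (mod 29). 484 ≡ 8 (mod 28). So 6^{484} ≡ 6^{8} ≡ 23 (mod 29)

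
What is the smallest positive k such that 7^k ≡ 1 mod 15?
Powers of 7 mod 15: 7^1≡7, 7^2≡4, 7^3≡13, 7^4≡1. ord_15(7) = 4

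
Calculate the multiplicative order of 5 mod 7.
Powers of 5 mod 7: 5^1≡5, 5^2≡4, 5^3≡6, 5^4≡2, 5^5≡3, 5^6≡1. Order = 6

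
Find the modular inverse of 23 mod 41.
Since 41 is prime, by Fermat 23^(-1) ≡ 23^{39} ≡ 25 (mod 41). Verify: 23 × 25 = 575 ≡ 1 (mod 41)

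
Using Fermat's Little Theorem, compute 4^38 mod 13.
By Fermat: 4^{12} ≡ 1 (mod 13). 38 = 3×12 + 2. So 4^{38} ≡ 4^{2} ≡ 3 (mod 13)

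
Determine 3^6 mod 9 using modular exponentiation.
By repeated squaring (mod 9): 3^{1}≡3, 3^{2}≡0, 3^{4}≡0. Then 3^{6} = 3^{4+2} ≡ 0 × 0 ≡ 0 (mod 9)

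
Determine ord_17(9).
Powers of 9 mod 17: 9^1≡9, 9^2≡13, 9^3≡15, 9^4≡16, 9^5≡8, 9^6≡4, 9^7≡2, 9^8≡1. So the order of 9 is 8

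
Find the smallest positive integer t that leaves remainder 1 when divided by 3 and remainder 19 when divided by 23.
M = 3 × 23 = 69. M₁ = 23, y₁ ≡ 2 (mod 3). M₂ = 3, y₂ ≡ 8 (mod 23). t = 1×23×2 + 19×3×8 ≡ 19 (mod 69)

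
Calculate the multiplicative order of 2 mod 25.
Powers of 2 mod 25: 2^1≡2, 2^2≡4, 2^3≡8, 2^4≡16, 2^5≡7, 2^6≡14, 2^7≡3, 2^8≡6, 2^9≡12, 2^10≡24, 2^11≡23, 2^12≡21, 2^13≡17, 2^14≡9, 2^15≡18, 2^16≡11, 2^17≡22, 2^18≡19, 2^19≡13, 2^20≡1. So the order of 2 is 20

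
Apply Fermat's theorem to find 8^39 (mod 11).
By Fermat: 8^{10} ≡ 1 (mod 11). 39 = 3×10 + 9. So 8^{39} ≡ 8^{9} ≡ 7 (mod 11)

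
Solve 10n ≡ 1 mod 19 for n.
Since 19 is prime, by Fermat 10^(-1) ≡ 10^{17} ≡ 2 mod 19. Verify: 10 × 2 = 20 ≡ 1 mod 19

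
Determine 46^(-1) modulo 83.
Since 83 is prime, by Fermat 46^(-1) ≡ 46^{81} ≡ 74 mod 83. Verify: 46 × 74 = 3404 ≡ 1 mod 83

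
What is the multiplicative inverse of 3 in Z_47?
Since 47 is prime, by Fermat 3^(-1) ≡ 3^{45} ≡ 16 mod 47. Verify: 3 × 16 = 48 ≡ 1 mod 47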